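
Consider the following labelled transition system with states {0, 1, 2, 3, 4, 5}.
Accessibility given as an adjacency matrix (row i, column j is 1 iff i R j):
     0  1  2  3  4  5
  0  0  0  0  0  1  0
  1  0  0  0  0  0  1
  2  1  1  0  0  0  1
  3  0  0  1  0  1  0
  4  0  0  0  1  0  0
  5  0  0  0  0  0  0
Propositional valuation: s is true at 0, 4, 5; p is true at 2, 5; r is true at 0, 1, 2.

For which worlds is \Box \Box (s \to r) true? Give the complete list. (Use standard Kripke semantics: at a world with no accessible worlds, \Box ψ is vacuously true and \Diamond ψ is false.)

Recall that \Box ψ holds at a world iff ψ holds at every accessible world, and \Diamond ψ holds iff ψ holds at some accessible world.
Let φ = \Box \Box (s \to r). Evaluate φ at each world:
  0 (successors {4}): φ is true.
  1 (successors {5}): φ is true.
  2 (successors {0, 1, 5}): φ is false.
  3 (successors {2, 4}): φ is false.
  4 (successors {3}): φ is false.
  5 (successors ∅): φ is true.
For instance, at 2:
  At 2: \Box \Box (s \to r) requires \Box (s \to r) at every successor {0, 1, 5}.
    \Box (s \to r) fails at 0, so \Box \Box (s \to r) is false at 2.
      At 0: \Box (s \to r) requires s \to r at every successor {4}.
        s \to r fails at 4, so \Box (s \to r) is false at 0.
Satisfying worlds: {0, 1, 5}

0, 1, 5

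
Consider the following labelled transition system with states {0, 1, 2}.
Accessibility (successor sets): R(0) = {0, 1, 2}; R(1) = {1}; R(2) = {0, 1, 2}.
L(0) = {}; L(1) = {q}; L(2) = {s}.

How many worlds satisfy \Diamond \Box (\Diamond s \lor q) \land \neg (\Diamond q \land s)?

Let φ = \Diamond \Box (\Diamond s \lor q) \land \neg (\Diamond q \land s). Evaluate φ at each world:
  0 (successors {0, 1, 2}): φ is true.
  1 (successors {1}): φ is true.
  2 (successors {0, 1, 2}): φ is false.
For instance, at 2:
  At 2: \Diamond \Box (\Diamond s \lor q) is true, \neg (\Diamond q \land s) is false, so \Diamond \Box (\Diamond s \lor q) \land \neg (\Diamond q \land s) is false.
    At 2: \Diamond \Box (\Diamond s \lor q) requires \Box (\Diamond s \lor q) at some successor in {0, 1, 2}.
      \Box (\Diamond s \lor q) holds at 0, so \Diamond \Box (\Diamond s \lor q) is true at 2.
    At 2: \Diamond q \land s is true, so \neg (\Diamond q \land s) is false.
      At 2: \Diamond q is true, s is true, so \Diamond q \land s is true.
Satisfying worlds: {0, 1}

2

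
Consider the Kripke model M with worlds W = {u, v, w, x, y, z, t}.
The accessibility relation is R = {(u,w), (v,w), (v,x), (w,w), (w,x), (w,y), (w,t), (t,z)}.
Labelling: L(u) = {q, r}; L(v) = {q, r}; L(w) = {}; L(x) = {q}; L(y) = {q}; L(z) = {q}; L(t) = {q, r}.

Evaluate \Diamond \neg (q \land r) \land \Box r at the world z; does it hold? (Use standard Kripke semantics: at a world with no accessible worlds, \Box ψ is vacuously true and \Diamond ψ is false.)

No

At z: \Diamond \neg (q \land r) is false, \Box r is true, so \Diamond \neg (q \land r) \land \Box r is false.
  At z: no accessible worlds, so \Diamond \neg (q \land r) is false.
  At z: no accessible worlds, so \Box r holds vacuously.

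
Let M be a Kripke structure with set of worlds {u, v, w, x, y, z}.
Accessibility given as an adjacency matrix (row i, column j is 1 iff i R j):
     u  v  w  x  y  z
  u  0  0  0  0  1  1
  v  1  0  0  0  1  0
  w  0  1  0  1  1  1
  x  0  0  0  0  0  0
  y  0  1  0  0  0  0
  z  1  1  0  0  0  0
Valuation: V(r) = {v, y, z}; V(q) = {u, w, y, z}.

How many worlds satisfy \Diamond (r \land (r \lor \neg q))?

5

Let φ = \Diamond (r \land (r \lor \neg q)). Evaluate φ at each world:
  u (successors {y, z}): φ is true.
  v (successors {u, y}): φ is true.
  w (successors {v, x, y, z}): φ is true.
  x (successors ∅): φ is false.
  y (successors {v}): φ is true.
  z (successors {u, v}): φ is true.
For instance, at w:
  At w: \Diamond (r \land (r \lor \neg q)) requires r \land (r \lor \neg q) at some successor in {v, x, y, z}.
    r \land (r \lor \neg q) holds at v, so \Diamond (r \land (r \lor \neg q)) is true at w.
Satisfying worlds: {u, v, w, y, z}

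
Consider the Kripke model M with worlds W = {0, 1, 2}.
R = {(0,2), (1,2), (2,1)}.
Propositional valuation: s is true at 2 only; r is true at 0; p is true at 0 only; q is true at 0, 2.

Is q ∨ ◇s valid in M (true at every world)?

Let φ = q ∨ ◇s. Evaluate φ at each world:
  0 (successors {2}): φ is true.
  1 (successors {2}): φ is true.
  2 (successors {1}): φ is true.
For instance, at 0:
  At 0: q is true, ◇s is true, so q ∨ ◇s is true.
    At 0: ◇s requires s at some successor in {2}.
      s holds at 2, so ◇s is true at 0.

Yes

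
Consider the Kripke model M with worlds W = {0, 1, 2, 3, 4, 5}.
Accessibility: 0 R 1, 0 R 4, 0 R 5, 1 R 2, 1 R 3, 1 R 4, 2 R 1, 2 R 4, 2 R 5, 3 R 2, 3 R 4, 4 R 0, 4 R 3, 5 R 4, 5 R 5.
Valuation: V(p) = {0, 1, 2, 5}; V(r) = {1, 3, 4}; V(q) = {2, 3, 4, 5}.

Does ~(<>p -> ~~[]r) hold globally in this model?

Let φ = ~(<>p -> ~~[]r). Evaluate φ at each world:
  0 (successors {1, 4, 5}): φ is true.
  1 (successors {2, 3, 4}): φ is true.
  2 (successors {1, 4, 5}): φ is true.
  3 (successors {2, 4}): φ is true.
  4 (successors {0, 3}): φ is true.
  5 (successors {4, 5}): φ is true.
For instance, at 5:
  At 5: <>p -> ~~[]r is false, so ~(<>p -> ~~[]r) is true.
    At 5: <>p is true, ~~[]r is false, so <>p -> ~~[]r is false.
      At 5: <>p requires p at some successor in {4, 5}.
        p holds at 5, so <>p is true at 5.
      At 5: ~[]r is true, so ~~[]r is false.

Yes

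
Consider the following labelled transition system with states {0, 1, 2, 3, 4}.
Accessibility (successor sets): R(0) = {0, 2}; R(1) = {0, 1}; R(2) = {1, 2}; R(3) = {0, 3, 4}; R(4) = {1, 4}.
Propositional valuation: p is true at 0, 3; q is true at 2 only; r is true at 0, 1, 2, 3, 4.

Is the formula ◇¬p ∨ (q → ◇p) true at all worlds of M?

Yes

Let φ = ◇¬p ∨ (q → ◇p). Evaluate φ at each world:
  0 (successors {0, 2}): φ is true.
  1 (successors {0, 1}): φ is true.
  2 (successors {1, 2}): φ is true.
  3 (successors {0, 3, 4}): φ is true.
  4 (successors {1, 4}): φ is true.
For instance, at 2:
  At 2: ◇¬p is true, q → ◇p is false, so ◇¬p ∨ (q → ◇p) is true.
    At 2: ◇¬p requires ¬p at some successor in {1, 2}.
      ¬p holds at 1, so ◇¬p is true at 2.
    At 2: q is true, ◇p is false, so q → ◇p is false.
      At 2: ◇p requires p at some successor in {1, 2}.
        At 1: p is false.
        At 2: p is false.
      So ◇p is false at 2.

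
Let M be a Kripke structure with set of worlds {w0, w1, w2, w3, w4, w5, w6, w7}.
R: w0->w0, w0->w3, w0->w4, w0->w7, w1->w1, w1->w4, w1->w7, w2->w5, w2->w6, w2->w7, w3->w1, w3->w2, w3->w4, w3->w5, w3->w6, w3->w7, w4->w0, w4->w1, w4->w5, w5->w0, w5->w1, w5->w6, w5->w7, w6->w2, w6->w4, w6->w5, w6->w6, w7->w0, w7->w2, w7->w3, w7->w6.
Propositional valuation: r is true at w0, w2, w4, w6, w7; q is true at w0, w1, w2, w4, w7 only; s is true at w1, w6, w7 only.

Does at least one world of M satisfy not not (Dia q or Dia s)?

Yes

Recall that Dia ψ holds at a world iff ψ holds at some accessible world.
Let φ = not not (Dia q or Dia s). Evaluate φ at each world:
  w0 (successors {w0, w3, w4, w7}): φ is true.
  w1 (successors {w1, w4, w7}): φ is true.
  w2 (successors {w5, w6, w7}): φ is true.
  w3 (successors {w1, w2, w4, w5, w6, w7}): φ is true.
  w4 (successors {w0, w1, w5}): φ is true.
  w5 (successors {w0, w1, w6, w7}): φ is true.
  w6 (successors {w2, w4, w5, w6}): φ is true.
  w7 (successors {w0, w2, w3, w6}): φ is true.
Detail at w0 (witness):
  At w0: not (Dia q or Dia s) is false, so not not (Dia q or Dia s) is true.
    At w0: Dia q or Dia s is true, so not (Dia q or Dia s) is false.
      At w0: Dia q is true, Dia s is true, so Dia q or Dia s is true.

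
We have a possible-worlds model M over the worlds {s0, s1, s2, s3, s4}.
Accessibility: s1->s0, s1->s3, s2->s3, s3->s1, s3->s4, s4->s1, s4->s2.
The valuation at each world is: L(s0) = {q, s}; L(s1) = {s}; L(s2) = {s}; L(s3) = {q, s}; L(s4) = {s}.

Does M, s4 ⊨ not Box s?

Recall that Box ψ holds at a world iff ψ holds at every accessible world, and Dia ψ holds iff ψ holds at some accessible world.
At s4: Box s is true, so not Box s is false.
  At s4: Box s requires s at every successor {s1, s2}.
    At s1: s is true.
    At s2: s is true.
  So Box s is true at s4.

No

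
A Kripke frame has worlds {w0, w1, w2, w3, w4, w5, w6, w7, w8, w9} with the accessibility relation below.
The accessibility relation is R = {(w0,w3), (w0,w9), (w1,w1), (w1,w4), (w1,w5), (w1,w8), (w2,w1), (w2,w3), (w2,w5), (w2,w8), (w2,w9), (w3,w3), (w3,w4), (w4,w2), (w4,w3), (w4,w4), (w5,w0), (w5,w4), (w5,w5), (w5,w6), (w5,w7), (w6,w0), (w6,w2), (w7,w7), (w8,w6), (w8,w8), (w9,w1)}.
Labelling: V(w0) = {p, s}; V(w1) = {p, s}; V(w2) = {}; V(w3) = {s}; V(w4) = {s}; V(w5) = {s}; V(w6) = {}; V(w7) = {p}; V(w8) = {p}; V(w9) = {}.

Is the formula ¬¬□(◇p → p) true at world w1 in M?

No

At w1: ¬□(◇p → p) is true, so ¬¬□(◇p → p) is false.
  At w1: □(◇p → p) is false, so ¬□(◇p → p) is true.
    At w1: □(◇p → p) requires ◇p → p at every successor {w1, w4, w5, w8}.
      ◇p → p fails at w5, so □(◇p → p) is false at w1.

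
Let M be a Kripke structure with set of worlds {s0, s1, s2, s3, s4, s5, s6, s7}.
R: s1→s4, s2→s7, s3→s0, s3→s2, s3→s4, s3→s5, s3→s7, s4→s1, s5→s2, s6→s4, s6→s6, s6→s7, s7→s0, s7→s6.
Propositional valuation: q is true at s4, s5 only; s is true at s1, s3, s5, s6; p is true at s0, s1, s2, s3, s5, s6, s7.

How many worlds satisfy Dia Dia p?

6

Recall that Dia ψ holds at a world iff ψ holds at some accessible world.
Let φ = Dia Dia p. Evaluate φ at each world:
  s0 (successors ∅): φ is false.
  s1 (successors {s4}): φ is true.
  s2 (successors {s7}): φ is true.
  s3 (successors {s0, s2, s4, s5, s7}): φ is true.
  s4 (successors {s1}): φ is false.
  s5 (successors {s2}): φ is true.
  s6 (successors {s4, s6, s7}): φ is true.
  s7 (successors {s0, s6}): φ is true.
For instance, at s2:
  At s2: Dia Dia p requires Dia p at some successor in {s7}.
    Dia p holds at s7, so Dia Dia p is true at s2.
      At s7: Dia p requires p at some successor in {s0, s6}.
        p holds at s0, so Dia p is true at s7.
Satisfying worlds: {s1, s2, s3, s5, s6, s7}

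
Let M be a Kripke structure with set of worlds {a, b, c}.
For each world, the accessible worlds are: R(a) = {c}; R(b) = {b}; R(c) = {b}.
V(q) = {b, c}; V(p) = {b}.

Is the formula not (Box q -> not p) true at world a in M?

No

At a: Box q -> not p is true, so not (Box q -> not p) is false.
  At a: Box q is true, not p is true, so Box q -> not p is true.
    At a: Box q requires q at every successor {c}.
      At c: q is true.
    So Box q is true at a.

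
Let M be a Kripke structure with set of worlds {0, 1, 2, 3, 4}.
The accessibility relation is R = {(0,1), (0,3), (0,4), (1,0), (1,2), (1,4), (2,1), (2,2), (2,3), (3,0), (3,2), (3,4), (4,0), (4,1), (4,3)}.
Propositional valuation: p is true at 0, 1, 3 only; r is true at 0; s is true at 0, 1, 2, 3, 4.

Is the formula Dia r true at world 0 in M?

At 0: Dia r requires r at some successor in {1, 3, 4}.
  At 1: r is false.
  At 3: r is false.
  At 4: r is false.
So Dia r is false at 0.

No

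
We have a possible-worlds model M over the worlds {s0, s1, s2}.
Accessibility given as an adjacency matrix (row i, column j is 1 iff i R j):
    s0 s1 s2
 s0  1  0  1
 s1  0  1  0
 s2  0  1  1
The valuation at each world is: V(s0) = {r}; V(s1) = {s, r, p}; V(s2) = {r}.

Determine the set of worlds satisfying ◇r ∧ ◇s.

Recall that ◇ψ holds at a world iff ψ holds at some accessible world.
Let φ = ◇r ∧ ◇s. Evaluate φ at each world:
  s0 (successors {s0, s2}): φ is false.
  s1 (successors {s1}): φ is true.
  s2 (successors {s1, s2}): φ is true.
For instance, at s1:
  At s1: ◇r is true, ◇s is true, so ◇r ∧ ◇s is true.
    At s1: ◇r requires r at some successor in {s1}.
      r holds at s1, so ◇r is true at s1.
    At s1: ◇s requires s at some successor in {s1}.
      s holds at s1, so ◇s is true at s1.
Satisfying worlds: {s1, s2}

s1, s2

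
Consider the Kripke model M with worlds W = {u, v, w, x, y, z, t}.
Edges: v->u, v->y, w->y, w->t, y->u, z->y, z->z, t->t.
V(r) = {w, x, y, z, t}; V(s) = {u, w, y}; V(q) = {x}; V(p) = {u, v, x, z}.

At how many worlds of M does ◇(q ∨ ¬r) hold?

2

Let φ = ◇(q ∨ ¬r). Evaluate φ at each world:
  u (successors ∅): φ is false.
  v (successors {u, y}): φ is true.
  w (successors {y, t}): φ is false.
  x (successors ∅): φ is false.
  y (successors {u}): φ is true.
  z (successors {y, z}): φ is false.
  t (successors {t}): φ is false.
For instance, at t:
  At t: ◇(q ∨ ¬r) requires q ∨ ¬r at some successor in {t}.
    At t: q ∨ ¬r is false.
  So ◇(q ∨ ¬r) is false at t.
Satisfying worlds: {v, y}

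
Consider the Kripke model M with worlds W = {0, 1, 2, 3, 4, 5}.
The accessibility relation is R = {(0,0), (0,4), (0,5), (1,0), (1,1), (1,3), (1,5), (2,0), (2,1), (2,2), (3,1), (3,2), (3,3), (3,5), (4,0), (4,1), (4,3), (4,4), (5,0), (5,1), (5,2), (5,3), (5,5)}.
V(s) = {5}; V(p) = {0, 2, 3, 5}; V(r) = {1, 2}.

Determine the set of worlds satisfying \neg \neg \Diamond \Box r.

none

Let φ = \neg \neg \Diamond \Box r. Evaluate φ at each world:
  0 (successors {0, 4, 5}): φ is false.
  1 (successors {0, 1, 3, 5}): φ is false.
  2 (successors {0, 1, 2}): φ is false.
  3 (successors {1, 2, 3, 5}): φ is false.
  4 (successors {0, 1, 3, 4}): φ is false.
  5 (successors {0, 1, 2, 3, 5}): φ is false.
For instance, at 4:
  At 4: \neg \Diamond \Box r is true, so \neg \neg \Diamond \Box r is false.
    At 4: \Diamond \Box r is false, so \neg \Diamond \Box r is true.
      At 4: \Diamond \Box r requires \Box r at some successor in {0, 1, 3, 4}.
        At 0: \Box r is false.
        At 1: \Box r is false.
        At 3: \Box r is false.
        At 4: \Box r is false.
      So \Diamond \Box r is false at 4.
Satisfying worlds: none.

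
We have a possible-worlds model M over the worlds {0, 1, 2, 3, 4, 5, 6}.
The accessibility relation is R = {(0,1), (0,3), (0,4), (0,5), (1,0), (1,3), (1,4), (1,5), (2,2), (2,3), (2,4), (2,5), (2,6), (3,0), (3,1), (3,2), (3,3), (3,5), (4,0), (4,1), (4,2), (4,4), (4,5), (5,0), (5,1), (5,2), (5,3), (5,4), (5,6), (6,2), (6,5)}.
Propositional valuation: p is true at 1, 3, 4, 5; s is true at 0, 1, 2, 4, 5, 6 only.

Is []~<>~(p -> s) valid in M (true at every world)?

No

Let φ = []~<>~(p -> s). Evaluate φ at each world:
  0 (successors {1, 3, 4, 5}): φ is false.
  1 (successors {0, 3, 4, 5}): φ is false.
  2 (successors {2, 3, 4, 5, 6}): φ is false.
  3 (successors {0, 1, 2, 3, 5}): φ is false.
  4 (successors {0, 1, 2, 4, 5}): φ is false.
  5 (successors {0, 1, 2, 3, 4, 6}): φ is false.
  6 (successors {2, 5}): φ is false.
Detail at 0 (counterexample):
  At 0: []~<>~(p -> s) requires ~<>~(p -> s) at every successor {1, 3, 4, 5}.
    ~<>~(p -> s) fails at 1, so []~<>~(p -> s) is false at 0.
      At 1: <>~(p -> s) is true, so ~<>~(p -> s) is false.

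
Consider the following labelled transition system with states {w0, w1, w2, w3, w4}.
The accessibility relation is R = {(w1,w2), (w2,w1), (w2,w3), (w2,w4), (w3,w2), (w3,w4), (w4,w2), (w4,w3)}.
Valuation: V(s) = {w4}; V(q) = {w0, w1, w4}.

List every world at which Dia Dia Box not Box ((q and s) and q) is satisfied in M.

w1, w2, w3, w4

Let φ = Dia Dia Box not Box ((q and s) and q). Evaluate φ at each world:
  w0 (successors ∅): φ is false.
  w1 (successors {w2}): φ is true.
  w2 (successors {w1, w3, w4}): φ is true.
  w3 (successors {w2, w4}): φ is true.
  w4 (successors {w2, w3}): φ is true.
For instance, at w4:
  At w4: Dia Dia Box not Box ((q and s) and q) requires Dia Box not Box ((q and s) and q) at some successor in {w2, w3}.
    Dia Box not Box ((q and s) and q) holds at w2, so Dia Dia Box not Box ((q and s) and q) is true at w4.
      At w2: Dia Box not Box ((q and s) and q) requires Box not Box ((q and s) and q) at some successor in {w1, w3, w4}.
        Box not Box ((q and s) and q) holds at w1, so Dia Box not Box ((q and s) and q) is true at w2.
Satisfying worlds: {w1, w2, w3, w4}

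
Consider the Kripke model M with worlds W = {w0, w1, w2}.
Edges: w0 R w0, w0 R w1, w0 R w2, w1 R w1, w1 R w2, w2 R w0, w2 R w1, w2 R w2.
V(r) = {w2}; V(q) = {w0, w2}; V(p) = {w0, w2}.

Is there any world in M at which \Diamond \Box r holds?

No

Let φ = \Diamond \Box r. Evaluate φ at each world:
  w0 (successors {w0, w1, w2}): φ is false.
  w1 (successors {w1, w2}): φ is false.
  w2 (successors {w0, w1, w2}): φ is false.
For instance, at w1:
  At w1: \Diamond \Box r requires \Box r at some successor in {w1, w2}.
    At w1: \Box r is false.
    At w2: \Box r is false.
  So \Diamond \Box r is false at w1.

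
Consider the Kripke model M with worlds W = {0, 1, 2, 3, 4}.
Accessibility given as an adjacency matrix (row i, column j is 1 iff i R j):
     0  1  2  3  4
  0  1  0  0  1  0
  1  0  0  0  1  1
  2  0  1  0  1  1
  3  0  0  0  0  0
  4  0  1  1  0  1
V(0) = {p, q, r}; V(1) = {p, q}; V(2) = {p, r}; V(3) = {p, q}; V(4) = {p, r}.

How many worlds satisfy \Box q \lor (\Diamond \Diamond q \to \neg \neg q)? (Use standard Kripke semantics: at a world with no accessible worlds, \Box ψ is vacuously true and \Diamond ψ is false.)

Let φ = \Box q \lor (\Diamond \Diamond q \to \neg \neg q). Evaluate φ at each world:
  0 (successors {0, 3}): φ is true.
  1 (successors {3, 4}): φ is true.
  2 (successors {1, 3, 4}): φ is false.
  3 (successors ∅): φ is true.
  4 (successors {1, 2, 4}): φ is false.
For instance, at 0:
  At 0: \Box q is true, \Diamond \Diamond q \to \neg \neg q is true, so \Box q \lor (\Diamond \Diamond q \to \neg \neg q) is true.
    At 0: \Box q requires q at every successor {0, 3}.
      At 0: q is true.
      At 3: q is true.
    So \Box q is true at 0.
    At 0: \Diamond \Diamond q is true, \neg \neg q is true, so \Diamond \Diamond q \to \neg \neg q is true.
      At 0: \Diamond \Diamond q requires \Diamond q at some successor in {0, 3}.
        \Diamond q holds at 0, so \Diamond \Diamond q is true at 0.
Satisfying worlds: {0, 1, 3}

3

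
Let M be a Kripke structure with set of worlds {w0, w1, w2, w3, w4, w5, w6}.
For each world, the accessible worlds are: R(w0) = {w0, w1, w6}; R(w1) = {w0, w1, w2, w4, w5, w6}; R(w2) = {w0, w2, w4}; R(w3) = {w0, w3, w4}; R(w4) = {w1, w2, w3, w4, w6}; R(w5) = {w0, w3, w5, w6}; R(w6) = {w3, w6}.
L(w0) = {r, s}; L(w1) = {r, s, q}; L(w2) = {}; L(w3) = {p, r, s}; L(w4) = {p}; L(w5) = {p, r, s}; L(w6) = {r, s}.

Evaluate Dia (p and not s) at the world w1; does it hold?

At w1: Dia (p and not s) requires p and not s at some successor in {w0, w1, w2, w4, w5, w6}.
  p and not s holds at w4, so Dia (p and not s) is true at w1.

Yes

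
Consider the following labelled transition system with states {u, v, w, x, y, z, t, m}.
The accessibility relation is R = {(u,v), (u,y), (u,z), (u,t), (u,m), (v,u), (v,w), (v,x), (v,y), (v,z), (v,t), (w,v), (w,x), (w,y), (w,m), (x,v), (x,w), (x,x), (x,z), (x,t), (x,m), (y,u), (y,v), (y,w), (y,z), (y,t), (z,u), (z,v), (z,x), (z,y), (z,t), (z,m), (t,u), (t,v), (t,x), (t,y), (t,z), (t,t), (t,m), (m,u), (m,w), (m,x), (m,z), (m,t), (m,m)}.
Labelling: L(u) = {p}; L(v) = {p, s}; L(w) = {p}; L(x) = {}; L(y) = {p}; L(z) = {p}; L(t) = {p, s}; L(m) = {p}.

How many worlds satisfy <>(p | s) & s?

2

Let φ = <>(p | s) & s. Evaluate φ at each world:
  u (successors {v, y, z, t, m}): φ is false.
  v (successors {u, w, x, y, z, t}): φ is true.
  w (successors {v, x, y, m}): φ is false.
  x (successors {v, w, x, z, t, m}): φ is false.
  y (successors {u, v, w, z, t}): φ is false.
  z (successors {u, v, x, y, t, m}): φ is false.
  t (successors {u, v, x, y, z, t, m}): φ is true.
  m (successors {u, w, x, z, t, m}): φ is false.
For instance, at w:
  At w: <>(p | s) is true, s is false, so <>(p | s) & s is false.
    At w: <>(p | s) requires p | s at some successor in {v, x, y, m}.
      p | s holds at v, so <>(p | s) is true at w.
Satisfying worlds: {v, t}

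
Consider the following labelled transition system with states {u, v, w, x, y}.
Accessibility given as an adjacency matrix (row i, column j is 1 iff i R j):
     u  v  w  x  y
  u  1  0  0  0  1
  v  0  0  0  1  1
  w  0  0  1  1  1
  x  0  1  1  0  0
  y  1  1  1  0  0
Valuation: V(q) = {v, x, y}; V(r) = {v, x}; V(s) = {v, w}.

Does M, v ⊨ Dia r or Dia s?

Recall that Dia ψ holds at a world iff ψ holds at some accessible world.
At v: Dia r is true, Dia s is false, so Dia r or Dia s is true.
  At v: Dia r requires r at some successor in {x, y}.
    r holds at x, so Dia r is true at v.
  At v: Dia s requires s at some successor in {x, y}.
    At x: s is false.
    At y: s is false.
  So Dia s is false at v.

Yes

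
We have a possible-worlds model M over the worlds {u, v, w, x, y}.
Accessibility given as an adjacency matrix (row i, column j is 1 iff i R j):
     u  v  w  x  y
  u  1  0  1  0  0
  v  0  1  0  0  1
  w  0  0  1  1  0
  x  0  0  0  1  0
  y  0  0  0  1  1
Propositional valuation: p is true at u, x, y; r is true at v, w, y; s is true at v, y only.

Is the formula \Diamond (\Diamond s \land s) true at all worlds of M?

No

Let φ = \Diamond (\Diamond s \land s). Evaluate φ at each world:
  u (successors {u, w}): φ is false.
  v (successors {v, y}): φ is true.
  w (successors {w, x}): φ is false.
  x (successors {x}): φ is false.
  y (successors {x, y}): φ is true.
Detail at u (counterexample):
  At u: \Diamond (\Diamond s \land s) requires \Diamond s \land s at some successor in {u, w}.
    At u: \Diamond s \land s is false.
    At w: \Diamond s \land s is false.
  So \Diamond (\Diamond s \land s) is false at u.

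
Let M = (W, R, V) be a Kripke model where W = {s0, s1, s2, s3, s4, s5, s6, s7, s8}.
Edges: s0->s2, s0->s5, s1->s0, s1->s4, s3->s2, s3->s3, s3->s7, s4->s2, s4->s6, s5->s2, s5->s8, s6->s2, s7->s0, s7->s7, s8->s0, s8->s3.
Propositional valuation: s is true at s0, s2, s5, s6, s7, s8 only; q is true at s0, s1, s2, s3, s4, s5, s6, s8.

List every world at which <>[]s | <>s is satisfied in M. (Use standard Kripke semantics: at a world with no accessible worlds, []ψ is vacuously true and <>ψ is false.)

s0, s1, s3, s4, s5, s6, s7, s8

Let φ = <>[]s | <>s. Evaluate φ at each world:
  s0 (successors {s2, s5}): φ is true.
  s1 (successors {s0, s4}): φ is true.
  s2 (successors ∅): φ is false.
  s3 (successors {s2, s3, s7}): φ is true.
  s4 (successors {s2, s6}): φ is true.
  s5 (successors {s2, s8}): φ is true.
  s6 (successors {s2}): φ is true.
  s7 (successors {s0, s7}): φ is true.
  s8 (successors {s0, s3}): φ is true.
For instance, at s6:
  At s6: <>[]s is true, <>s is true, so <>[]s | <>s is true.
    At s6: <>[]s requires []s at some successor in {s2}.
      []s holds at s2, so <>[]s is true at s6.
    At s6: <>s requires s at some successor in {s2}.
      s holds at s2, so <>s is true at s6.
Satisfying worlds: {s0, s1, s3, s4, s5, s6, s7, s8}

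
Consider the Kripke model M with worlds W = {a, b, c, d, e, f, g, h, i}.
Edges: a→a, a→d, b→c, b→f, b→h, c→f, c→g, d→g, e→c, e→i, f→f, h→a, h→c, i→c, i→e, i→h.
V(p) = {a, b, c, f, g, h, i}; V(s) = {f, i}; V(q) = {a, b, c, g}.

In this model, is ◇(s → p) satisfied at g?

No

Recall that ◇ψ holds at a world iff ψ holds at some accessible world.
At g: no accessible worlds, so ◇(s → p) is false.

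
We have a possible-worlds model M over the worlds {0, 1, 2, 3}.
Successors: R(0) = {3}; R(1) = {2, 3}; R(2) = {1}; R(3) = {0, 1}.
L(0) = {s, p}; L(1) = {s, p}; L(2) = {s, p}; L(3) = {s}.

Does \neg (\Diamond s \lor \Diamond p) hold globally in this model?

No

Let φ = \neg (\Diamond s \lor \Diamond p). Evaluate φ at each world:
  0 (successors {3}): φ is false.
  1 (successors {2, 3}): φ is false.
  2 (successors {1}): φ is false.
  3 (successors {0, 1}): φ is false.
Detail at 0 (counterexample):
  At 0: \Diamond s \lor \Diamond p is true, so \neg (\Diamond s \lor \Diamond p) is false.
    At 0: \Diamond s is true, \Diamond p is false, so \Diamond s \lor \Diamond p is true.
      At 0: \Diamond s requires s at some successor in {3}.
        s holds at 3, so \Diamond s is true at 0.
      At 0: \Diamond p requires p at some successor in {3}.
        At 3: p is false.
      So \Diamond p is false at 0.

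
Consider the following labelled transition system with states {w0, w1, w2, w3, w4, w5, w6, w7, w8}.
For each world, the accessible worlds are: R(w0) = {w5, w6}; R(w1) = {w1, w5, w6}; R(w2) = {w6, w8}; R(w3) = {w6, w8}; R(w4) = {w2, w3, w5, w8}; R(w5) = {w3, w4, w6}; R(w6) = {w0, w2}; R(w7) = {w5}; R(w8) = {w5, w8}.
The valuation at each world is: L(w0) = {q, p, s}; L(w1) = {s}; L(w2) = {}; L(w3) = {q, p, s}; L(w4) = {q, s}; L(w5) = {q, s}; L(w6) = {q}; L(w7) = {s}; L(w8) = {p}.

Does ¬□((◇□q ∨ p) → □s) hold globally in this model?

Let φ = ¬□((◇□q ∨ p) → □s). Evaluate φ at each world:
  w0 (successors {w5, w6}): φ is true.
  w1 (successors {w1, w5, w6}): φ is true.
  w2 (successors {w6, w8}): φ is true.
  w3 (successors {w6, w8}): φ is true.
  w4 (successors {w2, w3, w5, w8}): φ is true.
  w5 (successors {w3, w4, w6}): φ is true.
  w6 (successors {w0, w2}): φ is true.
  w7 (successors {w5}): φ is false.
  w8 (successors {w5, w8}): φ is true.
Detail at w7 (counterexample):
  At w7: □((◇□q ∨ p) → □s) is true, so ¬□((◇□q ∨ p) → □s) is false.
    At w7: □((◇□q ∨ p) → □s) requires (◇□q ∨ p) → □s at every successor {w5}.
      At w5: (◇□q ∨ p) → □s is true.
    So □((◇□q ∨ p) → □s) is true at w7.

No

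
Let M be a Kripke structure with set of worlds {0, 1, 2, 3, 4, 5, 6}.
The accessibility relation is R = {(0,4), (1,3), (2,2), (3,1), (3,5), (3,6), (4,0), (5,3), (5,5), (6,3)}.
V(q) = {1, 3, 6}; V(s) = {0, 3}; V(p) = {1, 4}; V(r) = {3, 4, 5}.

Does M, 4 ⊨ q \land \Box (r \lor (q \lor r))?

At 4: q is false, \Box (r \lor (q \lor r)) is false, so q \land \Box (r \lor (q \lor r)) is false.
  At 4: \Box (r \lor (q \lor r)) requires r \lor (q \lor r) at every successor {0}.
    r \lor (q \lor r) fails at 0, so \Box (r \lor (q \lor r)) is false at 4.

No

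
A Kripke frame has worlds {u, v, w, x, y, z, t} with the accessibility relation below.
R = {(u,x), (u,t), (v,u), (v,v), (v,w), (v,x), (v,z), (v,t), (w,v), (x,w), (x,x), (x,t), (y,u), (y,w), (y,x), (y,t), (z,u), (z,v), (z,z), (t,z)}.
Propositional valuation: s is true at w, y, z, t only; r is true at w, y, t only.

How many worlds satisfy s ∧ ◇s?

3

Let φ = s ∧ ◇s. Evaluate φ at each world:
  u (successors {x, t}): φ is false.
  v (successors {u, v, w, x, z, t}): φ is false.
  w (successors {v}): φ is false.
  x (successors {w, x, t}): φ is false.
  y (successors {u, w, x, t}): φ is true.
  z (successors {u, v, z}): φ is true.
  t (successors {z}): φ is true.
For instance, at z:
  At z: s is true, ◇s is true, so s ∧ ◇s is true.
    At z: ◇s requires s at some successor in {u, v, z}.
      s holds at z, so ◇s is true at z.
Satisfying worlds: {y, z, t}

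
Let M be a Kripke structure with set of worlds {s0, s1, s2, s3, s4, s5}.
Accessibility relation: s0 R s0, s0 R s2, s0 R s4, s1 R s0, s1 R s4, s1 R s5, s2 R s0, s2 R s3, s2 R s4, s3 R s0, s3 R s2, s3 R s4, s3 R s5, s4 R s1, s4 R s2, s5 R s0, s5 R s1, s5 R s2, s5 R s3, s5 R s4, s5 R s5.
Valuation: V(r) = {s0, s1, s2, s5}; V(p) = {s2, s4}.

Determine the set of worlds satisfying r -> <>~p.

s0, s1, s2, s3, s4, s5

Let φ = r -> <>~p. Evaluate φ at each world:
  s0 (successors {s0, s2, s4}): φ is true.
  s1 (successors {s0, s4, s5}): φ is true.
  s2 (successors {s0, s3, s4}): φ is true.
  s3 (successors {s0, s2, s4, s5}): φ is true.
  s4 (successors {s1, s2}): φ is true.
  s5 (successors {s0, s1, s2, s3, s4, s5}): φ is true.
For instance, at s2:
  At s2: r is true, <>~p is true, so r -> <>~p is true.
    At s2: <>~p requires ~p at some successor in {s0, s3, s4}.
      ~p holds at s0, so <>~p is true at s2.
Satisfying worlds: {s0, s1, s2, s3, s4, s5}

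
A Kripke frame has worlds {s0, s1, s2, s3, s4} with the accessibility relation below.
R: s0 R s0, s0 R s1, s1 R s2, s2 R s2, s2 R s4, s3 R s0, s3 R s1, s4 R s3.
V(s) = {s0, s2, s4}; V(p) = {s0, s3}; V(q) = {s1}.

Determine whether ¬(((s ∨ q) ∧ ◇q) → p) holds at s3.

No

At s3: ((s ∨ q) ∧ ◇q) → p is true, so ¬(((s ∨ q) ∧ ◇q) → p) is false.
  At s3: (s ∨ q) ∧ ◇q is false, p is true, so ((s ∨ q) ∧ ◇q) → p is true.
    At s3: s ∨ q is false, ◇q is true, so (s ∨ q) ∧ ◇q is false.
      At s3: ◇q requires q at some successor in {s0, s1}.
        q holds at s1, so ◇q is true at s3.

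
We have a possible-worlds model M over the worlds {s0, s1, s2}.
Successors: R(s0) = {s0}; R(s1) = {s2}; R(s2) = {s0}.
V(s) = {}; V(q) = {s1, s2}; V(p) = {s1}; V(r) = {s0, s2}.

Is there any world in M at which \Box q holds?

Let φ = \Box q. Evaluate φ at each world:
  s0 (successors {s0}): φ is false.
  s1 (successors {s2}): φ is true.
  s2 (successors {s0}): φ is false.
Detail at s1 (witness):
  At s1: \Box q requires q at every successor {s2}.
    At s2: q is true.
  So \Box q is true at s1.

Yes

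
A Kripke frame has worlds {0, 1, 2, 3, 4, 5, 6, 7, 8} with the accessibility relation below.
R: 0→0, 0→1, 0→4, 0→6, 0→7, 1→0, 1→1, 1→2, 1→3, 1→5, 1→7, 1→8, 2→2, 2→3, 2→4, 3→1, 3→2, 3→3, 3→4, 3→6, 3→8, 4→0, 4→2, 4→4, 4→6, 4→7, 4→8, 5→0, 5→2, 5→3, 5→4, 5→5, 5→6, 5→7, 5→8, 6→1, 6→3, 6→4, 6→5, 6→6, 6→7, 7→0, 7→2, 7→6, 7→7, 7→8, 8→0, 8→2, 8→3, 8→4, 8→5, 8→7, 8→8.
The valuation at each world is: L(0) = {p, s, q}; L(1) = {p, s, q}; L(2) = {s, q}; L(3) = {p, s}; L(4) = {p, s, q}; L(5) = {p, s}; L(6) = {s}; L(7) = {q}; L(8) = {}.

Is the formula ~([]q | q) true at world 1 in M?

Recall that []ψ holds at a world iff ψ holds at every accessible world, and <>ψ holds iff ψ holds at some accessible world.
At 1: []q | q is true, so ~([]q | q) is false.
  At 1: []q is false, q is true, so []q | q is true.
    At 1: []q requires q at every successor {0, 1, 2, 3, 5, 7, 8}.
      q fails at 3, so []q is false at 1.

No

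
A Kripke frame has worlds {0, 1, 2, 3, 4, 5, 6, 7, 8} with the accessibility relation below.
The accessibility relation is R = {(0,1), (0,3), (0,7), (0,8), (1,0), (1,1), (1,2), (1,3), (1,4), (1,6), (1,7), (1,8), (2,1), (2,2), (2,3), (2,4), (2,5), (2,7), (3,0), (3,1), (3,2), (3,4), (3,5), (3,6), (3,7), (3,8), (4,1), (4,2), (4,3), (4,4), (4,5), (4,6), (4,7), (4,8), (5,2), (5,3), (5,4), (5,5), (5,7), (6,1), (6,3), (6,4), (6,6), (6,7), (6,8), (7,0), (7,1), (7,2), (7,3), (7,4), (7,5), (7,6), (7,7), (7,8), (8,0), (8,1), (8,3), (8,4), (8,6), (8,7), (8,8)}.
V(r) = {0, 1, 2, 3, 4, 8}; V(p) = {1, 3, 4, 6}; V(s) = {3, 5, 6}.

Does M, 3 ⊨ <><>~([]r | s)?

Yes

Recall that []ψ holds at a world iff ψ holds at every accessible world, and <>ψ holds iff ψ holds at some accessible world.
At 3: <><>~([]r | s) requires <>~([]r | s) at some successor in {0, 1, 2, 4, 5, 6, 7, 8}.
  <>~([]r | s) holds at 0, so <><>~([]r | s) is true at 3.
    At 0: <>~([]r | s) requires ~([]r | s) at some successor in {1, 3, 7, 8}.
      ~([]r | s) holds at 1, so <>~([]r | s) is true at 0.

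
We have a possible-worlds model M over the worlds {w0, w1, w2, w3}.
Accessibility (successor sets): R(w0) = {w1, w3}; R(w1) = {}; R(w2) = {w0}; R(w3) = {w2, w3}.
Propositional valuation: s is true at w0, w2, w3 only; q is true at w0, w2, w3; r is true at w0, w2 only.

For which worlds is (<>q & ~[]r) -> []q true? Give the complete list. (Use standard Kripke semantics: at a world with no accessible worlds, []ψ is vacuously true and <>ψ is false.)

w1, w2, w3

Recall that []ψ holds at a world iff ψ holds at every accessible world, and <>ψ holds iff ψ holds at some accessible world.
Let φ = (<>q & ~[]r) -> []q. Evaluate φ at each world:
  w0 (successors {w1, w3}): φ is false.
  w1 (successors ∅): φ is true.
  w2 (successors {w0}): φ is true.
  w3 (successors {w2, w3}): φ is true.
For instance, at w0:
  At w0: <>q & ~[]r is true, []q is false, so (<>q & ~[]r) -> []q is false.
    At w0: <>q is true, ~[]r is true, so <>q & ~[]r is true.
      At w0: <>q requires q at some successor in {w1, w3}.
        q holds at w3, so <>q is true at w0.
      At w0: []r is false, so ~[]r is true.
    At w0: []q requires q at every successor {w1, w3}.
      q fails at w1, so []q is false at w0.
Satisfying worlds: {w1, w2, w3}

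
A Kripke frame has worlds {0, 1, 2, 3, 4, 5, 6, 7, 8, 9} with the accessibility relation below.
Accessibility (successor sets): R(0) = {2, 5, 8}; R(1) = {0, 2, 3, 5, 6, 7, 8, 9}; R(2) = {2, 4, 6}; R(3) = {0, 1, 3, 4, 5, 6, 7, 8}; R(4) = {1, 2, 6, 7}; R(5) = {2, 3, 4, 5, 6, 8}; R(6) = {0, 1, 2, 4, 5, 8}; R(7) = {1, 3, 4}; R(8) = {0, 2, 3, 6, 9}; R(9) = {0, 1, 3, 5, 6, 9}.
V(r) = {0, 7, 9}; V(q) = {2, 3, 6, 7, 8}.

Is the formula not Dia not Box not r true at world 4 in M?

At 4: Dia not Box not r is true, so not Dia not Box not r is false.
  At 4: Dia not Box not r requires not Box not r at some successor in {1, 2, 6, 7}.
    not Box not r holds at 1, so Dia not Box not r is true at 4.
      At 1: Box not r is false, so not Box not r is true.

No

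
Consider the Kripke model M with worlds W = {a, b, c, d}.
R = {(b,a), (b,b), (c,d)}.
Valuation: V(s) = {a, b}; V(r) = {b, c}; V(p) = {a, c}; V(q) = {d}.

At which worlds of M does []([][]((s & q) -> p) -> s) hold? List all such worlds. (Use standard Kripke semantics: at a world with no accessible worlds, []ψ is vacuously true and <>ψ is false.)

a, b, d

Let φ = []([][]((s & q) -> p) -> s). Evaluate φ at each world:
  a (successors ∅): φ is true.
  b (successors {a, b}): φ is true.
  c (successors {d}): φ is false.
  d (successors ∅): φ is true.
For instance, at b:
  At b: []([][]((s & q) -> p) -> s) requires [][]((s & q) -> p) -> s at every successor {a, b}.
      At a: [][]((s & q) -> p) is true, s is true, so [][]((s & q) -> p) -> s is true.
      At b: [][]((s & q) -> p) is true, s is true, so [][]((s & q) -> p) -> s is true.
  So []([][]((s & q) -> p) -> s) is true at b.
Satisfying worlds: {a, b, d}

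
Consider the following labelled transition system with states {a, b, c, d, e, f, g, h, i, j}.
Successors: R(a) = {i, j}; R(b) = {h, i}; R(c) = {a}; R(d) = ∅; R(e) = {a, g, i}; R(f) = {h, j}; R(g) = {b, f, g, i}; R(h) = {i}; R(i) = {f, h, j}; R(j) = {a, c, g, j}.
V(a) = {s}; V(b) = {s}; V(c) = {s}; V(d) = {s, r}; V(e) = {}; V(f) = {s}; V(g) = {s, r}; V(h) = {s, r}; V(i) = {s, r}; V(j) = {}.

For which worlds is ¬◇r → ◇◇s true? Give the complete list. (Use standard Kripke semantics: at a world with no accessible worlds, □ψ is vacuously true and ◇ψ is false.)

a, b, c, e, f, g, h, i, j

Recall that ◇ψ holds at a world iff ψ holds at some accessible world.
Let φ = ¬◇r → ◇◇s. Evaluate φ at each world:
  a (successors {i, j}): φ is true.
  b (successors {h, i}): φ is true.
  c (successors {a}): φ is true.
  d (successors ∅): φ is false.
  e (successors {a, g, i}): φ is true.
  f (successors {h, j}): φ is true.
  g (successors {b, f, g, i}): φ is true.
  h (successors {i}): φ is true.
  i (successors {f, h, j}): φ is true.
  j (successors {a, c, g, j}): φ is true.
For instance, at i:
  At i: ¬◇r is false, ◇◇s is true, so ¬◇r → ◇◇s is true.
    At i: ◇r is true, so ¬◇r is false.
      At i: ◇r requires r at some successor in {f, h, j}.
        r holds at h, so ◇r is true at i.
    At i: ◇◇s requires ◇s at some successor in {f, h, j}.
      ◇s holds at f, so ◇◇s is true at i.
Satisfying worlds: {a, b, c, e, f, g, h, i, j}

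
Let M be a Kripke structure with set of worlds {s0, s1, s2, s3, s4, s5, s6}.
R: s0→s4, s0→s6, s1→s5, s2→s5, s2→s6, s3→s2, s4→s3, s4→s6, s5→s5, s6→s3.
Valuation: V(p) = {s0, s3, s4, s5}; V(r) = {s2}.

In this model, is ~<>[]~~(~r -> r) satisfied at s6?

No

At s6: <>[]~~(~r -> r) is true, so ~<>[]~~(~r -> r) is false.
  At s6: <>[]~~(~r -> r) requires []~~(~r -> r) at some successor in {s3}.
    []~~(~r -> r) holds at s3, so <>[]~~(~r -> r) is true at s6.
      At s3: []~~(~r -> r) requires ~~(~r -> r) at every successor {s2}.
        At s2: ~~(~r -> r) is true.
      So []~~(~r -> r) is true at s3.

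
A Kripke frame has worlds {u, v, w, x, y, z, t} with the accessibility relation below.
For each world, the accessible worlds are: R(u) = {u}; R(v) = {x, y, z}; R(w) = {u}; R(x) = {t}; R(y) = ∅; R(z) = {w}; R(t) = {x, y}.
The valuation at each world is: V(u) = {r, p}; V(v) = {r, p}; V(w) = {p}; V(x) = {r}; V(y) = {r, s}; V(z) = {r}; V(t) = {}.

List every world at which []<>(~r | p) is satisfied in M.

Let φ = []<>(~r | p). Evaluate φ at each world:
  u (successors {u}): φ is true.
  v (successors {x, y, z}): φ is false.
  w (successors {u}): φ is true.
  x (successors {t}): φ is false.
  y (successors ∅): φ is true.
  z (successors {w}): φ is true.
  t (successors {x, y}): φ is false.
For instance, at z:
  At z: []<>(~r | p) requires <>(~r | p) at every successor {w}.
      At w: <>(~r | p) requires ~r | p at some successor in {u}.
        ~r | p holds at u, so <>(~r | p) is true at w.
  So []<>(~r | p) is true at z.
Satisfying worlds: {u, w, y, z}

u, w, y, z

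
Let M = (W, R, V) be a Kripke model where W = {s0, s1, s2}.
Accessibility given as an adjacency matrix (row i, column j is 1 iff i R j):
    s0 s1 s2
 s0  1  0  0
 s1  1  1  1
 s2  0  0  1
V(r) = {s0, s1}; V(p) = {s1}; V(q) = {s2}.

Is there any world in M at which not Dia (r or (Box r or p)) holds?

Yes

Let φ = not Dia (r or (Box r or p)). Evaluate φ at each world:
  s0 (successors {s0}): φ is false.
  s1 (successors {s0, s1, s2}): φ is false.
  s2 (successors {s2}): φ is true.
Detail at s2 (witness):
  At s2: Dia (r or (Box r or p)) is false, so not Dia (r or (Box r or p)) is true.
    At s2: Dia (r or (Box r or p)) requires r or (Box r or p) at some successor in {s2}.
      At s2: r or (Box r or p) is false.
    So Dia (r or (Box r or p)) is false at s2.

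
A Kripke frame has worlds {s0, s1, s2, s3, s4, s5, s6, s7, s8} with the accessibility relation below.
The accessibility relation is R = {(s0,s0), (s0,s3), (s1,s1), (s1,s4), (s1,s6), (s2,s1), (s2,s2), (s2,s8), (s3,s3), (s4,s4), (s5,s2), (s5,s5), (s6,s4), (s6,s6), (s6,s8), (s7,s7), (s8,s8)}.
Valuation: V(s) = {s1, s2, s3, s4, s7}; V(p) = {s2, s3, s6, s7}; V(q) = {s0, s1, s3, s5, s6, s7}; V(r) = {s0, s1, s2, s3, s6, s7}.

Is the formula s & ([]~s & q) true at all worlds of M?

Recall that []ψ holds at a world iff ψ holds at every accessible world, and <>ψ holds iff ψ holds at some accessible world.
Let φ = s & ([]~s & q). Evaluate φ at each world:
  s0 (successors {s0, s3}): φ is false.
  s1 (successors {s1, s4, s6}): φ is false.
  s2 (successors {s1, s2, s8}): φ is false.
  s3 (successors {s3}): φ is false.
  s4 (successors {s4}): φ is false.
  s5 (successors {s2, s5}): φ is false.
  s6 (successors {s4, s6, s8}): φ is false.
  s7 (successors {s7}): φ is false.
  s8 (successors {s8}): φ is false.
Detail at s0 (counterexample):
  At s0: s is false, []~s & q is false, so s & ([]~s & q) is false.
    At s0: []~s is false, q is true, so []~s & q is false.
      At s0: []~s requires ~s at every successor {s0, s3}.
        ~s fails at s3, so []~s is false at s0.

No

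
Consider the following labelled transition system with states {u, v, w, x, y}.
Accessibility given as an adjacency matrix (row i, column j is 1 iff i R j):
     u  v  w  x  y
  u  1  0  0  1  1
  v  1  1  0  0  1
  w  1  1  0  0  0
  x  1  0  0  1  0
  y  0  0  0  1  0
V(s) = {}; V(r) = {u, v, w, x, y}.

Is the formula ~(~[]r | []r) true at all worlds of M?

Recall that []ψ holds at a world iff ψ holds at every accessible world, and <>ψ holds iff ψ holds at some accessible world.
Let φ = ~(~[]r | []r). Evaluate φ at each world:
  u (successors {u, x, y}): φ is false.
  v (successors {u, v, y}): φ is false.
  w (successors {u, v}): φ is false.
  x (successors {u, x}): φ is false.
  y (successors {x}): φ is false.
Detail at u (counterexample):
  At u: ~[]r | []r is true, so ~(~[]r | []r) is false.
    At u: ~[]r is false, []r is true, so ~[]r | []r is true.
      At u: []r is true, so ~[]r is false.
      At u: []r requires r at every successor {u, x, y}.
        At u: r is true.
        At x: r is true.
        At y: r is true.
      So []r is true at u.

No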